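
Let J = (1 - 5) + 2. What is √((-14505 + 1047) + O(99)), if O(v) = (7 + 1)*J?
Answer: I*√13474 ≈ 116.08*I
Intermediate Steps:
J = -2 (J = -4 + 2 = -2)
O(v) = -16 (O(v) = (7 + 1)*(-2) = 8*(-2) = -16)
√((-14505 + 1047) + O(99)) = √((-14505 + 1047) - 16) = √(-13458 - 16) = √(-13474) = I*√13474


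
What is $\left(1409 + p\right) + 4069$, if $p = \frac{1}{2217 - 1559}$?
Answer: $\frac{3604525}{658} \approx 5478.0$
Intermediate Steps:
$p = \frac{1}{658} \approx 0.0015198$
$\left(1409 + p\right) + 4069 = \left(1409 + \frac{1}{658}\right) + 4069 = \frac{927123}{658} + 4069 = \frac{3604525}{658}$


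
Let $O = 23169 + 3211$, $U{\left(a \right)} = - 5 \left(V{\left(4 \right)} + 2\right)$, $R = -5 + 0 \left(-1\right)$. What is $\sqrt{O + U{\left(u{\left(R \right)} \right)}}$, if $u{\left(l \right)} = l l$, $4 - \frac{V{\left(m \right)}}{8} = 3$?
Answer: $\sqrt{26330} \approx 162.27$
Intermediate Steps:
$V{\left(m \right)} = 8$ ($V{\left(m \right)} = 32 - 24 = 8$)
$R = -5$ ($R = -5 + 0 = -5$)
$u{\left(l \right)} = l^{2}$
$U{\left(a \right)} = -50$ ($U{\left(a \right)} = - 5 \left(8 + 2\right) = \left(-5\right) 10 = -50$)
$O = 26380$
$\sqrt{O + U{\left(u{\left(R \right)} \right)}} = \sqrt{26380 - 50} = \sqrt{26330}$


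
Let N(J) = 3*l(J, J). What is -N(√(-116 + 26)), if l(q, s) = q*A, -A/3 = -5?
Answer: -135*I*√10 ≈ -426.91*I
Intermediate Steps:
A = 15 (A = -3*(-5) = 15)
l(q, s) = 15*q (l(q, s) = q*15 = 15*q)
N(J) = 45*J (N(J) = 3*(15*J) = 45*J)
-N(√(-116 + 26)) = -45*√(-116 + 26) = -45*√(-90) = -45*3*I*√10 = -135*I*√10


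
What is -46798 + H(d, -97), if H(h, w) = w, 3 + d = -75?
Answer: -46895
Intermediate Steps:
d = -78 (d = -3 - 75 = -78)
-46798 + H(d, -97) = -46798 - 97 = -46895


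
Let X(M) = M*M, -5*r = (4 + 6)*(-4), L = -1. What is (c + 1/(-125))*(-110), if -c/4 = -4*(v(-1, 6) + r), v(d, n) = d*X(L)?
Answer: -307978/25 ≈ -12319.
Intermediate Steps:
r = 8 (r = -(4 + 6)*(-4)/5 = -2*(-4) = -1/5*(-40) = 8)
X(M) = M**2
v(d, n) = d (v(d, n) = d*(-1)**2 = d*1 = d)
c = 112 (c = -(-16)*(-1 + 8) = -(-16)*7 = -4*(-28) = 112)
(c + 1/(-125))*(-110) = (112 + 1/(-125))*(-110) = (112 - 1/125)*(-110) = (13999/125)*(-110) = -307978/25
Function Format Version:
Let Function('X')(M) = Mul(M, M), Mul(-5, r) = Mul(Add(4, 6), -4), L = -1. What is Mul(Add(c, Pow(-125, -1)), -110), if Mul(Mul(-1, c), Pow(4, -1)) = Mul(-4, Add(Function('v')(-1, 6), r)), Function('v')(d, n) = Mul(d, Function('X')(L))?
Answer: Rational(-307978, 25) ≈ -12319.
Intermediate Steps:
r = 8 (r = Mul(Rational(-1, 5), Mul(Add(4, 6), -4)) = Mul(Rational(-1, 5), Mul(10, -4)) = Mul(Rational(-1, 5), -40) = 8)
Function('X')(M) = Pow(M, 2)
Function('v')(d, n) = d (Function('v')(d, n) = Mul(d, Pow(-1, 2)) = Mul(d, 1) = d)
c = 112 (c = Mul(-4, Mul(-4, Add(-1, 8))) = Mul(-4, Mul(-4, 7)) = Mul(-4, -28) = 112)
Mul(Add(c, Pow(-125, -1)), -110) = Mul(Add(112, Pow(-125, -1)), -110) = Mul(Add(112, Rational(-1, 125)), -110) = Mul(Rational(13999, 125), -110) = Rational(-307978, 25)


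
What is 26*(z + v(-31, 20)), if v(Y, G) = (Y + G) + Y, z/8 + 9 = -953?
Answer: -201188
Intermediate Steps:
z = -7696 (z = -72 + 8*(-953) = -72 - 7624 = -7696)
v(Y, G) = G + 2*Y (v(Y, G) = (G + Y) + Y = G + 2*Y)
26*(z + v(-31, 20)) = 26*(-7696 + (20 + 2*(-31))) = 26*(-7696 + (20 - 62)) = 26*(-7696 - 42) = 26*(-7738) = -201188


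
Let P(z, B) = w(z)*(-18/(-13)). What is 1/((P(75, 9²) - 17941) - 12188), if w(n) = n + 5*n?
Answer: -13/383577 ≈ -3.3892e-5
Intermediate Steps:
w(n) = 6*n
P(z, B) = 108*z/13 (P(z, B) = (6*z)*(-18/(-13)) = (6*z)*(-18*(-1/13)) = (6*z)*(18/13) = 108*z/13)
1/((P(75, 9²) - 17941) - 12188) = 1/(((108/13)*75 - 17941) - 12188) = 1/((8100/13 - 17941) - 12188) = 1/(-225133/13 - 12188) = 1/(-383577/13) = -13/383577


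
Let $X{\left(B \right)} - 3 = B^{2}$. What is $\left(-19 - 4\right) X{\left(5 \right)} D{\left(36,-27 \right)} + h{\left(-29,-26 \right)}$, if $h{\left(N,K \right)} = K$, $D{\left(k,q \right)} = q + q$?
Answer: $34750$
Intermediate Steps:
$D{\left(k,q \right)} = 2 q$
$X{\left(B \right)} = 3 + B^{2}$
$\left(-19 - 4\right) X{\left(5 \right)} D{\left(36,-27 \right)} + h{\left(-29,-26 \right)} = \left(-19 - 4\right) \left(3 + 5^{2}\right) 2 \left(-27\right) - 26 = \left(-19 + \left(-4 + 0\right)\right) \left(3 + 25\right) \left(-54\right) - 26 = \left(-19 - 4\right) 28 \left(-54\right) - 26 = \left(-23\right) 28 \left(-54\right) - 26 = \left(-644\right) \left(-54\right) - 26 = 34776 - 26 = 34750$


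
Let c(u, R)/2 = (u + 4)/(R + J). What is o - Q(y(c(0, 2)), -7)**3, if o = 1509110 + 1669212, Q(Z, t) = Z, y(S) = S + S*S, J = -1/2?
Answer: 2288902274/729 ≈ 3.1398e+6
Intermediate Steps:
J = -1/2 (J = -1*1/2 = -1/2 ≈ -0.50000)
c(u, R) = 2*(4 + u)/(-1/2 + R) (c(u, R) = 2*((u + 4)/(R - 1/2)) = 2*((4 + u)/(-1/2 + R)) = 2*(4 + u)/(-1/2 + R))
y(S) = S + S**2
o = 3178322
o - Q(y(c(0, 2)), -7)**3 = 3178322 - ((4*(4 + 0)/(-1 + 2*2))*(1 + 4*(4 + 0)/(-1 + 2*2)))**3 = 3178322 - ((4*4/(-1 + 4))*(1 + 4*4/(-1 + 4)))**3 = 3178322 - ((4*4/3)*(1 + 4*4/3))**3 = 3178322 - ((4*(1/3)*4)*(1 + 4*(1/3)*4))**3 = 3178322 - (16*(1 + 16/3)/3)**3 = 3178322 - ((16/3)*(19/3))**3 = 3178322 - (304/9)**3 = 3178322 - 1*28094464/729 = 3178322 - 28094464/729 = 2288902274/729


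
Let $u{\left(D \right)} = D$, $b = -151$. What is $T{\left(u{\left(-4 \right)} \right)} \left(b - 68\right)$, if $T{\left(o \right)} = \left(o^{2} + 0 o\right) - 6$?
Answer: $-2190$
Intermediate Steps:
$T{\left(o \right)} = -6 + o^{2}$ ($T{\left(o \right)} = \left(o^{2} + 0\right) - 6 = o^{2} - 6 = -6 + o^{2}$)
$T{\left(u{\left(-4 \right)} \right)} \left(b - 68\right) = \left(-6 + \left(-4\right)^{2}\right) \left(-151 - 68\right) = \left(-6 + 16\right) \left(-219\right) = 10 \left(-219\right) = -2190$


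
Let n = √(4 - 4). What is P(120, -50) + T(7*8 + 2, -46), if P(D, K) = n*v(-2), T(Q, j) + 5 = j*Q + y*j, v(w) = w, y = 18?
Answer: -3501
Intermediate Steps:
n = 0 (n = √0 = 0)
T(Q, j) = -5 + 18*j + Q*j (T(Q, j) = -5 + (j*Q + 18*j) = -5 + (Q*j + 18*j) = -5 + (18*j + Q*j) = -5 + 18*j + Q*j)
P(D, K) = 0 (P(D, K) = 0*(-2) = 0)
P(120, -50) + T(7*8 + 2, -46) = 0 + (-5 + 18*(-46) + (7*8 + 2)*(-46)) = 0 + (-5 - 828 + (56 + 2)*(-46)) = 0 + (-5 - 828 + 58*(-46)) = 0 + (-5 - 828 - 2668) = 0 - 3501 = -3501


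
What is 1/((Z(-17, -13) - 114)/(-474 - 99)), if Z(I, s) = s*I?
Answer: -573/107 ≈ -5.3551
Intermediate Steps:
Z(I, s) = I*s
1/((Z(-17, -13) - 114)/(-474 - 99)) = 1/((-17*(-13) - 114)/(-474 - 99)) = 1/((221 - 114)/(-573)) = 1/(107*(-1/573)) = 1/(-107/573) = -573/107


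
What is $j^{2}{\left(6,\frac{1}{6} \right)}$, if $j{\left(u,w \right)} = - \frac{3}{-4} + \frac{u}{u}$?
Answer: $\frac{49}{16} \approx 3.0625$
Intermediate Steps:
$j{\left(u,w \right)} = \frac{7}{4}$ ($j{\left(u,w \right)} = \left(-3\right) \left(- \frac{1}{4}\right) + 1 = \frac{3}{4} + 1 = \frac{7}{4}$)
$j^{2}{\left(6,\frac{1}{6} \right)} = \left(\frac{7}{4}\right)^{2} = \frac{49}{16}$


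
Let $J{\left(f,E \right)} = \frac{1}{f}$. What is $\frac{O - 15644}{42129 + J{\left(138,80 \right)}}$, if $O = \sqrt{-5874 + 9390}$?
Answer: $- \frac{2158872}{5813803} + \frac{276 \sqrt{879}}{5813803} \approx -0.36993$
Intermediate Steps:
$O = 2 \sqrt{879}$ ($O = \sqrt{3516} = 2 \sqrt{879} \approx 59.296$)
$\frac{O - 15644}{42129 + J{\left(138,80 \right)}} = \frac{2 \sqrt{879} - 15644}{42129 + \frac{1}{138}} = \frac{-15644 + 2 \sqrt{879}}{42129 + \frac{1}{138}} = \frac{-15644 + 2 \sqrt{879}}{\frac{5813803}{138}} = \left(-15644 + 2 \sqrt{879}\right) \frac{138}{5813803} = - \frac{2158872}{5813803} + \frac{276 \sqrt{879}}{5813803}$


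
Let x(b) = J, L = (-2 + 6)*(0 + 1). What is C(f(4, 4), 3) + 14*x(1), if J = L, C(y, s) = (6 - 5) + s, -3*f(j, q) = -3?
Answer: 60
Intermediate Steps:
f(j, q) = 1 (f(j, q) = -⅓*(-3) = 1)
C(y, s) = 1 + s
L = 4 (L = 4*1 = 4)
J = 4
x(b) = 4
C(f(4, 4), 3) + 14*x(1) = (1 + 3) + 14*4 = 4 + 56 = 60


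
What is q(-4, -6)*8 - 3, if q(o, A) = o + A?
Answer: -83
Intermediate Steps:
q(o, A) = A + o
q(-4, -6)*8 - 3 = (-6 - 4)*8 - 3 = -10*8 - 3 = -80 - 3 = -83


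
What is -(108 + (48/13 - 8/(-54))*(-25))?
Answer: -4208/351 ≈ -11.989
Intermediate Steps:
-(108 + (48/13 - 8/(-54))*(-25)) = -(108 + (48*(1/13) - 8*(-1/54))*(-25)) = -(108 + (48/13 + 4/27)*(-25)) = -(108 + (1348/351)*(-25)) = -(108 - 33700/351) = -1*4208/351 = -4208/351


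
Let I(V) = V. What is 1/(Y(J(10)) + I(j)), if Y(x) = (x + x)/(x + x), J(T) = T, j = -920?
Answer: -1/919 ≈ -0.0010881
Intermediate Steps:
Y(x) = 1 (Y(x) = (2*x)/((2*x)) = (2*x)*(1/(2*x)) = 1)
1/(Y(J(10)) + I(j)) = 1/(1 - 920) = 1/(-919) = -1/919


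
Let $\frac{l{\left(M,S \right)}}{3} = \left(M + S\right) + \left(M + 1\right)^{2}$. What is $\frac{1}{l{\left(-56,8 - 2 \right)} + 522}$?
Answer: $\frac{1}{9447} \approx 0.00010585$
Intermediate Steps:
$l{\left(M,S \right)} = 3 M + 3 S + 3 \left(1 + M\right)^{2}$ ($l{\left(M,S \right)} = 3 \left(\left(M + S\right) + \left(M + 1\right)^{2}\right) = 3 \left(\left(M + S\right) + \left(1 + M\right)^{2}\right) = 3 \left(M + S + \left(1 + M\right)^{2}\right) = 3 M + 3 S + 3 \left(1 + M\right)^{2}$)
$\frac{1}{l{\left(-56,8 - 2 \right)} + 522} = \frac{1}{\left(3 \left(-56\right) + 3 \left(8 - 2\right) + 3 \left(1 - 56\right)^{2}\right) + 522} = \frac{1}{\left(-168 + 3 \cdot 6 + 3 \left(-55\right)^{2}\right) + 522} = \frac{1}{\left(-168 + 18 + 3 \cdot 3025\right) + 522} = \frac{1}{\left(-168 + 18 + 9075\right) + 522} = \frac{1}{8925 + 522} = \frac{1}{9447}$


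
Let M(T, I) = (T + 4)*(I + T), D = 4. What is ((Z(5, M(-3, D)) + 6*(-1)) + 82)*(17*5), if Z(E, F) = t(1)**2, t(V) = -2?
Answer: 6800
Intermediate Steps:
M(T, I) = (4 + T)*(I + T)
Z(E, F) = 4 (Z(E, F) = (-2)**2 = 4)
((Z(5, M(-3, D)) + 6*(-1)) + 82)*(17*5) = ((4 + 6*(-1)) + 82)*(17*5) = ((4 - 6) + 82)*85 = (-2 + 82)*85 = 80*85 = 6800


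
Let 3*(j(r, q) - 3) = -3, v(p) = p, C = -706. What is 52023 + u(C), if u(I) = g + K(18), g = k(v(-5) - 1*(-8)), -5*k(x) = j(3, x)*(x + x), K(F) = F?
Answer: 260193/5 ≈ 52039.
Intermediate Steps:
j(r, q) = 2 (j(r, q) = 3 + (⅓)*(-3) = 3 - 1 = 2)
k(x) = -4*x/5 (k(x) = -2*(x + x)/5 = -2*2*x/5 = -4*x/5)
g = -12/5 (g = -4*(-5 - 1*(-8))/5 = -4*(-5 + 8)/5 = -⅘*3 = -12/5 ≈ -2.4000)
u(I) = 78/5 (u(I) = -12/5 + 18 = 78/5)
52023 + u(C) = 52023 + 78/5 = 260193/5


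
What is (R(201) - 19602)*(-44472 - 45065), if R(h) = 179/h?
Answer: 352759931951/201 ≈ 1.7550e+9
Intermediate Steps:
(R(201) - 19602)*(-44472 - 45065) = (179/201 - 19602)*(-44472 - 45065) = (179*(1/201) - 19602)*(-89537) = (179/201 - 19602)*(-89537) = -3939823/201*(-89537) = 352759931951/201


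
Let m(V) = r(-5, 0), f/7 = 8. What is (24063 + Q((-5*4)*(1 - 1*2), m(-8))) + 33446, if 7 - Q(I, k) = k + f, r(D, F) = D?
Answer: 57465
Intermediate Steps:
f = 56 (f = 7*8 = 56)
m(V) = -5
Q(I, k) = -49 - k (Q(I, k) = 7 - (k + 56) = 7 - (56 + k) = 7 + (-56 - k) = -49 - k)
(24063 + Q((-5*4)*(1 - 1*2), m(-8))) + 33446 = (24063 + (-49 - 1*(-5))) + 33446 = (24063 + (-49 + 5)) + 33446 = (24063 - 44) + 33446 = 24019 + 33446 = 57465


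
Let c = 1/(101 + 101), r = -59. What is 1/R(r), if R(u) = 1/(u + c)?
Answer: -11917/202 ≈ -58.995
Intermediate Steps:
c = 1/202 ≈ 0.0049505
R(u) = 1/(1/202 + u) (R(u) = 1/(u + 1/202) = 1/(1/202 + u))
1/R(r) = 1/(202/(1 + 202*(-59))) = 1/(202/(1 - 11918)) = 1/(202/(-11917)) = 1/(202*(-1/11917)) = 1/(-202/11917) = -11917/202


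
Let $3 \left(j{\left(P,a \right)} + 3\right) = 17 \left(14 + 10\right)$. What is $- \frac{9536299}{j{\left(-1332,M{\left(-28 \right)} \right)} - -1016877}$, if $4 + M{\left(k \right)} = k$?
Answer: $- \frac{9536299}{1017010} \approx -9.3768$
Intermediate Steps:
$M{\left(k \right)} = -4 + k$
$j{\left(P,a \right)} = 133$ ($j{\left(P,a \right)} = -3 + \frac{17 \left(14 + 10\right)}{3} = -3 + \frac{17 \cdot 24}{3} = -3 + \frac{1}{3} \cdot 408 = -3 + 136 = 133$)
$- \frac{9536299}{j{\left(-1332,M{\left(-28 \right)} \right)} - -1016877} = - \frac{9536299}{133 - -1016877} = - \frac{9536299}{133 + 1016877} = - \frac{9536299}{1017010}$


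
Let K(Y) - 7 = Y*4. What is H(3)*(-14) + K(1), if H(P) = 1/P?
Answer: 19/3 ≈ 6.3333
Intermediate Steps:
K(Y) = 7 + 4*Y (K(Y) = 7 + Y*4 = 7 + 4*Y)
H(3)*(-14) + K(1) = -14/3 + (7 + 4*1) = (1/3)*(-14) + (7 + 4) = -14/3 + 11 = 19/3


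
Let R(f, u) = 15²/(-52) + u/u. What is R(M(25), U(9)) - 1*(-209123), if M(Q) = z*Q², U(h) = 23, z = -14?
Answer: 10874223/52 ≈ 2.0912e+5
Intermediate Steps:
M(Q) = -14*Q²
R(f, u) = -173/52 (R(f, u) = 225*(-1/52) + 1 = -225/52 + 1 = -173/52)
R(M(25), U(9)) - 1*(-209123) = -173/52 - 1*(-209123) = -173/52 + 209123 = 10874223/52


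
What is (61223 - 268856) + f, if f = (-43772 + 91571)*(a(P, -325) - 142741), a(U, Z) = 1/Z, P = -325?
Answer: -2217502572699/325 ≈ -6.8231e+9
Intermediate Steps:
f = -2217435091974/325 (f = (-43772 + 91571)*(1/(-325) - 142741) = 47799*(-1/325 - 142741) = 47799*(-46390826/325) = -2217435091974/325 ≈ -6.8229e+9)
(61223 - 268856) + f = (61223 - 268856) - 2217435091974/325 = -207633 - 2217435091974/325 = -2217502572699/325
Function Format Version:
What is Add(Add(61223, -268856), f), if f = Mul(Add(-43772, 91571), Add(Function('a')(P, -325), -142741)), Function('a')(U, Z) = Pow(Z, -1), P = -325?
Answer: Rational(-2217502572699, 325) ≈ -6.8231e+9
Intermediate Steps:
f = Rational(-2217435091974, 325) (f = Mul(Add(-43772, 91571), Add(Pow(-325, -1), -142741)) = Mul(47799, Add(Rational(-1, 325), -142741)) = Mul(47799, Rational(-46390826, 325)) = Rational(-2217435091974, 325) ≈ -6.8229e+9)
Add(Add(61223, -268856), f) = Add(Add(61223, -268856), Rational(-2217435091974, 325)) = Add(-207633, Rational(-2217435091974, 325)) = Rational(-2217502572699, 325)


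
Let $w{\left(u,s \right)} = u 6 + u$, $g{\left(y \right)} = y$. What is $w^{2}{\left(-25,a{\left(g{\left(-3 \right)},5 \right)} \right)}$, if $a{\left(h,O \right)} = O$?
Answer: $30625$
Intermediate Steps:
$w{\left(u,s \right)} = 7 u$ ($w{\left(u,s \right)} = 6 u + u = 7 u$)
$w^{2}{\left(-25,a{\left(g{\left(-3 \right)},5 \right)} \right)} = \left(7 \left(-25\right)\right)^{2} = \left(-175\right)^{2} = 30625$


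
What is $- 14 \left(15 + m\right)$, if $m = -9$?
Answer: $-84$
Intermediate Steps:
$- 14 \left(15 + m\right) = - 14 \left(15 - 9\right) = \left(-14\right) 6 = -84$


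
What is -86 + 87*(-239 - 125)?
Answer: -31754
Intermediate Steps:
-86 + 87*(-239 - 125) = -86 + 87*(-364) = -86 - 31668 = -31754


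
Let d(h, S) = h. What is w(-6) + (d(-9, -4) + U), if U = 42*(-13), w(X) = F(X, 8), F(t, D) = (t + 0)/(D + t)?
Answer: -558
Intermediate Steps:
F(t, D) = t/(D + t)
w(X) = X/(8 + X)
U = -546
w(-6) + (d(-9, -4) + U) = -6/(8 - 6) + (-9 - 546) = -6/2 - 555 = -6*½ - 555 = -3 - 555 = -558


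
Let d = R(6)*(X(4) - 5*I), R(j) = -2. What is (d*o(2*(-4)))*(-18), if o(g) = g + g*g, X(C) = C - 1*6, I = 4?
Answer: -44352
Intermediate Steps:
X(C) = -6 + C (X(C) = C - 6 = -6 + C)
o(g) = g + g**2
d = 44 (d = -2*((-6 + 4) - 5*4) = -2*(-2 - 20) = -2*(-22) = 44)
(d*o(2*(-4)))*(-18) = (44*((2*(-4))*(1 + 2*(-4))))*(-18) = (44*(-8*(1 - 8)))*(-18) = (44*(-8*(-7)))*(-18) = (44*56)*(-18) = 2464*(-18) = -44352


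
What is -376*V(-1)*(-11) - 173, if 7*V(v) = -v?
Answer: 2925/7 ≈ 417.86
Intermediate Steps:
V(v) = -v/7 (V(v) = (-v)/7 = -v/7)
-376*V(-1)*(-11) - 173 = -376*(-⅐*(-1))*(-11) - 173 = -376*(-11)/7 - 173 = -376*(-11/7) - 173 = 4136/7 - 173 = 2925/7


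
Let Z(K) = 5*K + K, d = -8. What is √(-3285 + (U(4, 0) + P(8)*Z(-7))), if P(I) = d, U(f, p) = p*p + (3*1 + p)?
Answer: I*√2946 ≈ 54.277*I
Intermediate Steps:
U(f, p) = 3 + p + p² (U(f, p) = p² + (3 + p) = 3 + p + p²)
P(I) = -8
Z(K) = 6*K
√(-3285 + (U(4, 0) + P(8)*Z(-7))) = √(-3285 + ((3 + 0 + 0²) - 48*(-7))) = √(-3285 + ((3 + 0 + 0) - 8*(-42))) = √(-3285 + (3 + 336)) = √(-3285 + 339) = √(-2946) = I*√2946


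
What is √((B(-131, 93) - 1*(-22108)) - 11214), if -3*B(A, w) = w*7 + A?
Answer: √96486/3 ≈ 103.54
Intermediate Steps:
B(A, w) = -7*w/3 - A/3 (B(A, w) = -(w*7 + A)/3 = -(7*w + A)/3 = -(A + 7*w)/3 = -7*w/3 - A/3)
√((B(-131, 93) - 1*(-22108)) - 11214) = √(((-7/3*93 - ⅓*(-131)) - 1*(-22108)) - 11214) = √(((-217 + 131/3) + 22108) - 11214) = √((-520/3 + 22108) - 11214) = √(65804/3 - 11214) = √(32162/3) = √96486/3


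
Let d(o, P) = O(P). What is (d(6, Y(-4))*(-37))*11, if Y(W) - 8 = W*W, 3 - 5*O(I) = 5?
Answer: 814/5 ≈ 162.80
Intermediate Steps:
O(I) = -⅖ (O(I) = ⅗ - ⅕*5 = ⅗ - 1 = -⅖)
Y(W) = 8 + W² (Y(W) = 8 + W*W = 8 + W²)
d(o, P) = -⅖
(d(6, Y(-4))*(-37))*11 = -⅖*(-37)*11 = (74/5)*11 = 814/5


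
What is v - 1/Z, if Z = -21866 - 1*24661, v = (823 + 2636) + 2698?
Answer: 286466740/46527 ≈ 6157.0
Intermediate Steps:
v = 6157 (v = 3459 + 2698 = 6157)
Z = -46527 (Z = -21866 - 24661 = -46527)
v - 1/Z = 6157 - 1/(-46527) = 6157 - 1*(-1/46527) = 6157 + 1/46527 = 286466740/46527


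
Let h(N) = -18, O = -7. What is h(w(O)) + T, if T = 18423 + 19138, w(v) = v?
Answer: 37543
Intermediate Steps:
T = 37561
h(w(O)) + T = -18 + 37561 = 37543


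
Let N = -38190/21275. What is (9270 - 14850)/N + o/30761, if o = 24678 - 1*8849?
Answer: 6407686393/2060987 ≈ 3109.0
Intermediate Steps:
o = 15829 (o = 24678 - 8849 = 15829)
N = -7638/4255 (N = -38190*1/21275 = -7638/4255 ≈ -1.7951)
(9270 - 14850)/N + o/30761 = (9270 - 14850)/(-7638/4255) + 15829/30761 = -5580*(-4255/7638) + 15829*(1/30761) = 3957150/1273 + 15829/30761 = 6407686393/2060987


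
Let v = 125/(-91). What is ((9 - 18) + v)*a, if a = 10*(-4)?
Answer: 37760/91 ≈ 414.94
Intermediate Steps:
a = -40
v = -125/91 (v = 125*(-1/91) = -125/91 ≈ -1.3736)
((9 - 18) + v)*a = ((9 - 18) - 125/91)*(-40) = (-9 - 125/91)*(-40) = -944/91*(-40) = 37760/91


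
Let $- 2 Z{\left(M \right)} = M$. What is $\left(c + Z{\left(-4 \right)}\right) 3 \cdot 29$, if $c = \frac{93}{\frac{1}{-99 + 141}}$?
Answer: $339996$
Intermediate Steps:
$Z{\left(M \right)} = - \frac{M}{2}$
$c = 3906$ ($c = \frac{93}{\frac{1}{42}} = 93 \frac{1}{\frac{1}{42}} = 93 \cdot 42 = 3906$)
$\left(c + Z{\left(-4 \right)}\right) 3 \cdot 29 = \left(3906 - -2\right) 3 \cdot 29 = \left(3906 + 2\right) 87 = 3908 \cdot 87 = 339996$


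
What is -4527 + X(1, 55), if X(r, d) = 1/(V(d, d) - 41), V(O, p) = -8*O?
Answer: -2177488/481 ≈ -4527.0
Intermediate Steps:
X(r, d) = 1/(-41 - 8*d) (X(r, d) = 1/(-8*d - 41) = 1/(-41 - 8*d))
-4527 + X(1, 55) = -4527 - 1/(41 + 8*55) = -4527 - 1/(41 + 440) = -4527 - 1/481 = -2177488/481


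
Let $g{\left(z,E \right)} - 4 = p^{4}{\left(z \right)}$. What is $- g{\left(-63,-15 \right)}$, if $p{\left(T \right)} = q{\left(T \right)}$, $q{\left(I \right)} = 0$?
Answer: $-4$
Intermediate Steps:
$p{\left(T \right)} = 0$
$g{\left(z,E \right)} = 4$ ($g{\left(z,E \right)} = 4 + 0^{4} = 4 + 0 = 4$)
$- g{\left(-63,-15 \right)} = \left(-1\right) 4 = -4$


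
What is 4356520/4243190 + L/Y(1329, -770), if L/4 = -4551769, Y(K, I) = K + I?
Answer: -1103623535968/33884903 ≈ -32570.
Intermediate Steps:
Y(K, I) = I + K
L = -18207076 (L = 4*(-4551769) = -18207076)
4356520/4243190 + L/Y(1329, -770) = 4356520/4243190 - 18207076/(-770 + 1329) = 4356520*(1/4243190) - 18207076/559 = 62236/60617 - 18207076*1/559 = 62236/60617 - 18207076/559 = -1103623535968/33884903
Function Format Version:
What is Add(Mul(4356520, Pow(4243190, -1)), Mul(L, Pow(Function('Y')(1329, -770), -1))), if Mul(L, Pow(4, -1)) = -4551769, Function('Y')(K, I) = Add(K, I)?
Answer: Rational(-1103623535968, 33884903) ≈ -32570.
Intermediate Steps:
Function('Y')(K, I) = Add(I, K)
L = -18207076 (L = Mul(4, -4551769) = -18207076)
Add(Mul(4356520, Pow(4243190, -1)), Mul(L, Pow(Function('Y')(1329, -770), -1))) = Add(Mul(4356520, Pow(4243190, -1)), Mul(-18207076, Pow(Add(-770, 1329), -1))) = Add(Mul(4356520, Rational(1, 4243190)), Mul(-18207076, Pow(559, -1))) = Add(Rational(62236, 60617), Mul(-18207076, Rational(1, 559))) = Add(Rational(62236, 60617), Rational(-18207076, 559)) = Rational(-1103623535968, 33884903)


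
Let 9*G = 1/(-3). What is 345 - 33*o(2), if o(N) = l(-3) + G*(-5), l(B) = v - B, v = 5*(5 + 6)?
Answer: -14176/9 ≈ -1575.1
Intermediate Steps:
G = -1/27 (G = (1/9)/(-3) = (1/9)*(-1/3) = -1/27 ≈ -0.037037)
v = 55 (v = 5*11 = 55)
l(B) = 55 - B
o(N) = 1571/27 (o(N) = (55 - 1*(-3)) - 1/27*(-5) = (55 + 3) + 5/27 = 58 + 5/27 = 1571/27)
345 - 33*o(2) = 345 - 33*1571/27 = 345 - 17281/9 = -14176/9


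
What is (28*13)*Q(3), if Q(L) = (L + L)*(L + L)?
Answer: 13104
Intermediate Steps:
Q(L) = 4*L² (Q(L) = (2*L)*(2*L) = 4*L²)
(28*13)*Q(3) = (28*13)*(4*3²) = 364*(4*9) = 364*36 = 13104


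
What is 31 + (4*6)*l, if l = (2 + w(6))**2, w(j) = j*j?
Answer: 34687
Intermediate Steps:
w(j) = j**2
l = 1444 (l = (2 + 6**2)**2 = (2 + 36)**2 = 38**2 = 1444)
31 + (4*6)*l = 31 + (4*6)*1444 = 31 + 24*1444 = 31 + 34656 = 34687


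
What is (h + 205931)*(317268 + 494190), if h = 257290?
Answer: 375884386218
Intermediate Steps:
(h + 205931)*(317268 + 494190) = (257290 + 205931)*(317268 + 494190) = 463221*811458 = 375884386218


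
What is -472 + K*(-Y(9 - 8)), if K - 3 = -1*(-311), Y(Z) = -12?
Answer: 3296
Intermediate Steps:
K = 314 (K = 3 - 1*(-311) = 3 + 311 = 314)
-472 + K*(-Y(9 - 8)) = -472 + 314*(-1*(-12)) = -472 + 314*12 = -472 + 3768 = 3296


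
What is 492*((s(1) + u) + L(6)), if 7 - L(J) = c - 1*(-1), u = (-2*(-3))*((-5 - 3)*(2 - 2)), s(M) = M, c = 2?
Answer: 2460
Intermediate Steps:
u = 0 (u = 6*(-8*0) = 6*0 = 0)
L(J) = 4 (L(J) = 7 - (2 - 1*(-1)) = 7 - (2 + 1) = 7 - 1*3 = 7 - 3 = 4)
492*((s(1) + u) + L(6)) = 492*((1 + 0) + 4) = 492*(1 + 4) = 492*5 = 2460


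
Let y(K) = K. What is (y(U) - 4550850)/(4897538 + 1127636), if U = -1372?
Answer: -2276111/3012587 ≈ -0.75553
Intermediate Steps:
(y(U) - 4550850)/(4897538 + 1127636) = (-1372 - 4550850)/(4897538 + 1127636) = -4552222/6025174 = -4552222*1/6025174 = -2276111/3012587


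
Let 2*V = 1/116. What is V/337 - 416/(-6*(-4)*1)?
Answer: -4065565/234552 ≈ -17.333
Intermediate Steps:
V = 1/232 (V = (½)/116 = (½)*(1/116) = 1/232 ≈ 0.0043103)
V/337 - 416/(-6*(-4)*1) = (1/232)/337 - 416/(-6*(-4)*1) = (1/232)*(1/337) - 416/(24*1) = 1/78184 - 416/24 = 1/78184 - 416*1/24 = 1/78184 - 52/3 = -4065565/234552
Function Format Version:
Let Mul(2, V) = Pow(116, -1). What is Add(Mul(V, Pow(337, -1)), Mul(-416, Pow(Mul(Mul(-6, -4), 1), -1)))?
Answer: Rational(-4065565, 234552) ≈ -17.333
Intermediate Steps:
V = Rational(1, 232) (V = Mul(Rational(1, 2), Pow(116, -1)) = Mul(Rational(1, 2), Rational(1, 116)) = Rational(1, 232) ≈ 0.0043103)
Add(Mul(V, Pow(337, -1)), Mul(-416, Pow(Mul(Mul(-6, -4), 1), -1))) = Add(Mul(Rational(1, 232), Pow(337, -1)), Mul(-416, Pow(Mul(Mul(-6, -4), 1), -1))) = Add(Mul(Rational(1, 232), Rational(1, 337)), Mul(-416, Pow(Mul(24, 1), -1))) = Add(Rational(1, 78184), Mul(-416, Pow(24, -1))) = Add(Rational(1, 78184), Mul(-416, Rational(1, 24))) = Add(Rational(1, 78184), Rational(-52, 3)) = Rational(-4065565, 234552)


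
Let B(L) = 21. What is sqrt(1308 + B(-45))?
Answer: sqrt(1329) ≈ 36.455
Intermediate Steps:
sqrt(1308 + B(-45)) = sqrt(1308 + 21) = sqrt(1329)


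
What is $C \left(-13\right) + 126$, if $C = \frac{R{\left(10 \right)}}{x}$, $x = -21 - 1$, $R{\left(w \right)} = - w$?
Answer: $\frac{1321}{11} \approx 120.09$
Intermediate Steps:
$x = -22$ ($x = -21 - 1 = -22$)
$C = \frac{5}{11}$ ($C = \frac{\left(-1\right) 10}{-22} = \left(-10\right) \left(- \frac{1}{22}\right) = \frac{5}{11} \approx 0.45455$)
$C \left(-13\right) + 126 = \frac{5}{11} \left(-13\right) + 126 = - \frac{65}{11} + 126 = \frac{1321}{11}$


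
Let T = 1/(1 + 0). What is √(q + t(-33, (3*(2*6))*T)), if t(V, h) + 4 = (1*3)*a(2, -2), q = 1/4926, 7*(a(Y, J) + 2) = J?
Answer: I*√12908991858/34482 ≈ 3.295*I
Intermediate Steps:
T = 1 (T = 1/1 = 1)
a(Y, J) = -2 + J/7
q = 1/4926 ≈ 0.00020300
t(V, h) = -76/7 (t(V, h) = -4 + (1*3)*(-2 + (⅐)*(-2)) = -4 + 3*(-2 - 2/7) = -4 + 3*(-16/7) = -4 - 48/7 = -76/7)
√(q + t(-33, (3*(2*6))*T)) = √(1/4926 - 76/7) = √(-374369/34482) = I*√12908991858/34482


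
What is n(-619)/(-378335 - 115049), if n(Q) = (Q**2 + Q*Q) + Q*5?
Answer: -763227/493384 ≈ -1.5469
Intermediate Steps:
n(Q) = 2*Q**2 + 5*Q (n(Q) = (Q**2 + Q**2) + 5*Q = 2*Q**2 + 5*Q)
n(-619)/(-378335 - 115049) = (-619*(5 + 2*(-619)))/(-378335 - 115049) = -619*(5 - 1238)/(-493384) = -619*(-1233)*(-1/493384) = 763227*(-1/493384) = -763227/493384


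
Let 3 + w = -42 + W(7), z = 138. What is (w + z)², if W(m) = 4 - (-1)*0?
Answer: 9409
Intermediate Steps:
W(m) = 4 (W(m) = 4 - 1*0 = 4 + 0 = 4)
w = -41 (w = -3 + (-42 + 4) = -3 - 38 = -41)
(w + z)² = (-41 + 138)² = 97² = 9409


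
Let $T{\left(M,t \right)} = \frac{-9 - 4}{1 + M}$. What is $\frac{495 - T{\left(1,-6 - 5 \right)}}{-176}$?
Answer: $- \frac{1003}{352} \approx -2.8494$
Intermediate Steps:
$T{\left(M,t \right)} = - \frac{13}{1 + M}$
$\frac{495 - T{\left(1,-6 - 5 \right)}}{-176} = \frac{495 - - \frac{13}{1 + 1}}{-176} = \left(495 - - \frac{13}{2}\right) \left(- \frac{1}{176}\right) = \left(495 + \frac{13}{2}\right) \left(- \frac{1}{176}\right) = \frac{1003}{2} \left(- \frac{1}{176}\right) = - \frac{1003}{352}$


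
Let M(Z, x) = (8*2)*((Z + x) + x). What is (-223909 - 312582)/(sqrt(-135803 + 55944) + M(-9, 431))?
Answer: -7322029168/186347763 + 536491*I*sqrt(79859)/186347763 ≈ -39.292 + 0.81358*I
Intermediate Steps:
M(Z, x) = 16*Z + 32*x (M(Z, x) = 16*(Z + 2*x) = 16*Z + 32*x)
(-223909 - 312582)/(sqrt(-135803 + 55944) + M(-9, 431)) = (-223909 - 312582)/(sqrt(-135803 + 55944) + (16*(-9) + 32*431)) = -536491/(sqrt(-79859) + (-144 + 13792)) = -536491/(I*sqrt(79859) + 13648) = -536491/(13648 + I*sqrt(79859))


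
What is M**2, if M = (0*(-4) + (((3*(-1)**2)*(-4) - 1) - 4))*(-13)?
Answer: 48841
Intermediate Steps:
M = 221 (M = (0 + (((3*1)*(-4) - 1) - 4))*(-13) = (0 + ((3*(-4) - 1) - 4))*(-13) = (0 + ((-12 - 1) - 4))*(-13) = (0 + (-13 - 4))*(-13) = (0 - 17)*(-13) = -17*(-13) = 221)
M**2 = 221**2 = 48841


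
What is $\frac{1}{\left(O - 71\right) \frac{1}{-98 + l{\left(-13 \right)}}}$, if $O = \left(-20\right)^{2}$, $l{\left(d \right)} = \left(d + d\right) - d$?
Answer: $- \frac{111}{329} \approx -0.33739$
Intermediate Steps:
$l{\left(d \right)} = d$ ($l{\left(d \right)} = 2 d - d = d$)
$O = 400$
$\frac{1}{\left(O - 71\right) \frac{1}{-98 + l{\left(-13 \right)}}} = \frac{1}{\left(400 - 71\right) \frac{1}{-98 - 13}} = \frac{1}{329 \frac{1}{-111}} = \frac{1}{329 \left(- \frac{1}{111}\right)} = \frac{1}{- \frac{329}{111}} = - \frac{111}{329}$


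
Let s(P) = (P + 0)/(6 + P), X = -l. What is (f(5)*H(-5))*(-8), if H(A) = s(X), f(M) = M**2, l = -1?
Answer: -200/7 ≈ -28.571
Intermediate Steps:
X = 1 (X = -1*(-1) = 1)
s(P) = P/(6 + P)
H(A) = 1/7 (H(A) = 1/(6 + 1) = 1/7)
(f(5)*H(-5))*(-8) = (5**2*(1/7))*(-8) = (25*(1/7))*(-8) = (25/7)*(-8) = -200/7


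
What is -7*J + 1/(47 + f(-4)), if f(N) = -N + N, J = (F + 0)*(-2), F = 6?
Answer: 3949/47 ≈ 84.021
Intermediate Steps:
J = -12 (J = (6 + 0)*(-2) = 6*(-2) = -12)
f(N) = 0
-7*J + 1/(47 + f(-4)) = -7*(-12) + 1/(47 + 0) = 84 + 1/47 = 3949/47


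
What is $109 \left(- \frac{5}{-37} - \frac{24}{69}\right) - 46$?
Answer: $- \frac{58875}{851} \approx -69.183$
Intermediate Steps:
$109 \left(- \frac{5}{-37} - \frac{24}{69}\right) - 46 = 109 \left(\left(-5\right) \left(- \frac{1}{37}\right) - \frac{8}{23}\right) - 46 = 109 \left(\frac{5}{37} - \frac{8}{23}\right) - 46 = 109 \left(- \frac{181}{851}\right) - 46 = - \frac{19729}{851} - 46 = - \frac{58875}{851}$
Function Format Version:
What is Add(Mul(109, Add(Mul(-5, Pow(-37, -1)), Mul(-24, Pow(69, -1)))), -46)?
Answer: Rational(-58875, 851) ≈ -69.183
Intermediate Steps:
Add(Mul(109, Add(Mul(-5, Pow(-37, -1)), Mul(-24, Pow(69, -1)))), -46) = Add(Mul(109, Add(Mul(-5, Rational(-1, 37)), Mul(-24, Rational(1, 69)))), -46) = Add(Mul(109, Add(Rational(5, 37), Rational(-8, 23))), -46) = Add(Mul(109, Rational(-181, 851)), -46) = Add(Rational(-19729, 851), -46) = Rational(-58875, 851)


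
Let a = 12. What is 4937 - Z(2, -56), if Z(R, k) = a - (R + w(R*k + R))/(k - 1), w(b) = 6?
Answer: 280717/57 ≈ 4924.9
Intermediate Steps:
Z(R, k) = 12 - (6 + R)/(-1 + k) (Z(R, k) = 12 - (R + 6)/(k - 1) = 12 - (6 + R)/(-1 + k))
4937 - Z(2, -56) = 4937 - (-18 - 1*2 + 12*(-56))/(-1 - 56) = 4937 - (-18 - 2 - 672)/(-57) = 4937 - (-1)*(-692)/57 = 4937 - 1*692/57 = 4937 - 692/57 = 280717/57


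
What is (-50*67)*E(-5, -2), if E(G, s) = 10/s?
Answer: 16750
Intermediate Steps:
(-50*67)*E(-5, -2) = (-50*67)*(10/(-2)) = -33500*(-1)/2 = -3350*(-5) = 16750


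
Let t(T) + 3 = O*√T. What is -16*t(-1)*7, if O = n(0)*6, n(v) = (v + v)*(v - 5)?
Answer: 336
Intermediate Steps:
n(v) = 2*v*(-5 + v) (n(v) = (2*v)*(-5 + v) = 2*v*(-5 + v))
O = 0 (O = (2*0*(-5 + 0))*6 = (2*0*(-5))*6 = 0*6 = 0)
t(T) = -3 (t(T) = -3 + 0*√T = -3 + 0 = -3)
-16*t(-1)*7 = -16*(-3)*7 = 48*7 = 336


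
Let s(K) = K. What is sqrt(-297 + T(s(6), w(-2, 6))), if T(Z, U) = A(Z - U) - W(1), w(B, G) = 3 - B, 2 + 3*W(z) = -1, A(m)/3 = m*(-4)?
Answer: 2*I*sqrt(77) ≈ 17.55*I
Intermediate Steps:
A(m) = -12*m (A(m) = 3*(m*(-4)) = 3*(-4*m) = -12*m)
W(z) = -1 (W(z) = -2/3 + (1/3)*(-1) = -2/3 - 1/3 = -1)
T(Z, U) = 1 - 12*Z + 12*U (T(Z, U) = -12*(Z - U) - 1*(-1) = (-12*Z + 12*U) + 1 = 1 - 12*Z + 12*U)
sqrt(-297 + T(s(6), w(-2, 6))) = sqrt(-297 + (1 - 12*6 + 12*(3 - 1*(-2)))) = sqrt(-297 + (1 - 72 + 12*(3 + 2))) = sqrt(-297 + (1 - 72 + 12*5)) = sqrt(-297 + (1 - 72 + 60)) = sqrt(-297 - 11) = sqrt(-308) = 2*I*sqrt(77)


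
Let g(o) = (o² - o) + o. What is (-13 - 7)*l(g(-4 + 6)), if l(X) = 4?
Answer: -80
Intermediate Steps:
g(o) = o²
(-13 - 7)*l(g(-4 + 6)) = (-13 - 7)*4 = -20*4 = -80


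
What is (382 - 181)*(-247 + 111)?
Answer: -27336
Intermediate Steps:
(382 - 181)*(-247 + 111) = 201*(-136) = -27336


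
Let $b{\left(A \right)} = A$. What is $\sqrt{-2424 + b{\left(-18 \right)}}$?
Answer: $i \sqrt{2442} \approx 49.417 i$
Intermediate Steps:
$\sqrt{-2424 + b{\left(-18 \right)}} = \sqrt{-2424 - 18} = \sqrt{-2442} = i \sqrt{2442}$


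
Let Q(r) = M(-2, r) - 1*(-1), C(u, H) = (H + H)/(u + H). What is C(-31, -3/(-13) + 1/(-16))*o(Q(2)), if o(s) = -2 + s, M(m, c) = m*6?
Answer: 910/6413 ≈ 0.14190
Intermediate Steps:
M(m, c) = 6*m
C(u, H) = 2*H/(H + u) (C(u, H) = (2*H)/(H + u) = 2*H/(H + u))
Q(r) = -11 (Q(r) = 6*(-2) - 1*(-1) = -12 + 1 = -11)
C(-31, -3/(-13) + 1/(-16))*o(Q(2)) = (2*(-3/(-13) + 1/(-16))/((-3/(-13) + 1/(-16)) - 31))*(-2 - 11) = (2*(-3*(-1/13) + 1*(-1/16))/((-3*(-1/13) + 1*(-1/16)) - 31))*(-13) = (2*(3/13 - 1/16)/((3/13 - 1/16) - 31))*(-13) = (2*(35/208)/(35/208 - 31))*(-13) = (2*(35/208)/(-6413/208))*(-13) = (2*(35/208)*(-208/6413))*(-13) = -70/6413*(-13) = 910/6413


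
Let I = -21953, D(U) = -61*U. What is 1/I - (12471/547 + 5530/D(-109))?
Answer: -1886745199320/79843126859 ≈ -23.631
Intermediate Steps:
1/I - (12471/547 + 5530/D(-109)) = 1/(-21953) - (12471/547 + 5530/((-61*(-109)))) = -1/21953 - (12471*(1/547) + 5530/6649) = -1/21953 - (12471/547 + 5530*(1/6649)) = -1/21953 - (12471/547 + 5530/6649) = -1/21953 - 1*85944589/3637003 = -1/21953 - 85944589/3637003 = -1886745199320/79843126859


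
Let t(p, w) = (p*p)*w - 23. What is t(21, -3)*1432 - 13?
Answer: -1927485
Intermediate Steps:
t(p, w) = -23 + w*p² (t(p, w) = p²*w - 23 = w*p² - 23 = -23 + w*p²)
t(21, -3)*1432 - 13 = (-23 - 3*21²)*1432 - 13 = (-23 - 3*441)*1432 - 13 = (-23 - 1323)*1432 - 13 = -1346*1432 - 13 = -1927472 - 13 = -1927485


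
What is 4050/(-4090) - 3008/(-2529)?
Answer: 206027/1034361 ≈ 0.19918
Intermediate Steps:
4050/(-4090) - 3008/(-2529) = 4050*(-1/4090) - 3008*(-1/2529) = -405/409 + 3008/2529 = 206027/1034361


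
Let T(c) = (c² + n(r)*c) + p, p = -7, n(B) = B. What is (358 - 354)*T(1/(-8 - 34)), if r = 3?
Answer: -12473/441 ≈ -28.283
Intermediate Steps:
T(c) = -7 + c² + 3*c (T(c) = (c² + 3*c) - 7 = -7 + c² + 3*c)
(358 - 354)*T(1/(-8 - 34)) = (358 - 354)*(-7 + (1/(-8 - 34))² + 3/(-8 - 34)) = 4*(-7 + (1/(-42))² + 3/(-42)) = 4*(-7 + (-1/42)² + 3*(-1/42)) = 4*(-7 + 1/1764 - 1/14) = 4*(-12473/1764) = -12473/441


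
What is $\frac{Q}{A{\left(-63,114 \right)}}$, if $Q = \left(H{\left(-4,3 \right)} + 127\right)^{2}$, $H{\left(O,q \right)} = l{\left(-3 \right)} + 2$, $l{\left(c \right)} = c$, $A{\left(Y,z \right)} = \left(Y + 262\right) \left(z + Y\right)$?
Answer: $\frac{5292}{3383} \approx 1.5643$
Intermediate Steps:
$A{\left(Y,z \right)} = \left(262 + Y\right) \left(Y + z\right)$
$H{\left(O,q \right)} = -1$ ($H{\left(O,q \right)} = -3 + 2 = -1$)
$Q = 15876$ ($Q = \left(-1 + 127\right)^{2} = 126^{2} = 15876$)
$\frac{Q}{A{\left(-63,114 \right)}} = \frac{15876}{\left(-63\right)^{2} + 262 \left(-63\right) + 262 \cdot 114 - 7182} = \frac{15876}{3969 - 16506 + 29868 - 7182} = \frac{15876}{10149} = 15876 \cdot \frac{1}{10149} = \frac{5292}{3383}$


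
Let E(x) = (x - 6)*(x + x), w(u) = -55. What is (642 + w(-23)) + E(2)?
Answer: 571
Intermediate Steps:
E(x) = 2*x*(-6 + x) (E(x) = (-6 + x)*(2*x) = 2*x*(-6 + x))
(642 + w(-23)) + E(2) = (642 - 55) + 2*2*(-6 + 2) = 587 + 2*2*(-4) = 587 - 16 = 571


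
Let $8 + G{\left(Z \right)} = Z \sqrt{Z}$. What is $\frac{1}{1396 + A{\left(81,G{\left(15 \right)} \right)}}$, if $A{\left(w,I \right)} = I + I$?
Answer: $\frac{23}{31515} - \frac{\sqrt{15}}{63030} \approx 0.00066836$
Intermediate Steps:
$G{\left(Z \right)} = -8 + Z^{\frac{3}{2}}$ ($G{\left(Z \right)} = -8 + Z \sqrt{Z} = -8 + Z^{\frac{3}{2}}$)
$A{\left(w,I \right)} = 2 I$
$\frac{1}{1396 + A{\left(81,G{\left(15 \right)} \right)}} = \frac{1}{1396 + 2 \left(-8 + 15^{\frac{3}{2}}\right)} = \frac{1}{1396 + 2 \left(-8 + 15 \sqrt{15}\right)} = \frac{1}{1396 - \left(16 - 30 \sqrt{15}\right)} = \frac{1}{1380 + 30 \sqrt{15}}$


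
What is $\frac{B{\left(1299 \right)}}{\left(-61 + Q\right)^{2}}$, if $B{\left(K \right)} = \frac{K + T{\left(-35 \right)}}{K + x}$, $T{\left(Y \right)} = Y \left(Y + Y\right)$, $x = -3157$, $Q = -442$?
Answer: $- \frac{3749}{470090722} \approx -7.9751 \cdot 10^{-6}$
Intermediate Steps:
$T{\left(Y \right)} = 2 Y^{2}$ ($T{\left(Y \right)} = Y 2 Y = 2 Y^{2}$)
$B{\left(K \right)} = \frac{2450 + K}{-3157 + K}$ ($B{\left(K \right)} = \frac{K + 2 \left(-35\right)^{2}}{K - 3157} = \frac{K + 2 \cdot 1225}{-3157 + K} = \frac{K + 2450}{-3157 + K} = \frac{2450 + K}{-3157 + K}$)
$\frac{B{\left(1299 \right)}}{\left(-61 + Q\right)^{2}} = \frac{\frac{1}{-3157 + 1299} \left(2450 + 1299\right)}{\left(-61 - 442\right)^{2}} = \frac{\frac{1}{-1858} \cdot 3749}{\left(-503\right)^{2}} = \frac{\left(- \frac{1}{1858}\right) 3749}{253009} = \left(- \frac{3749}{1858}\right) \frac{1}{253009} = - \frac{3749}{470090722}$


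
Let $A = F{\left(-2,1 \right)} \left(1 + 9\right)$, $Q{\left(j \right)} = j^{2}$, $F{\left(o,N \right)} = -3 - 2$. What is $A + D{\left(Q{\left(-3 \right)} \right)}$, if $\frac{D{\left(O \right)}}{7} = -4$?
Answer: $-78$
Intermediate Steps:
$F{\left(o,N \right)} = -5$
$D{\left(O \right)} = -28$ ($D{\left(O \right)} = 7 \left(-4\right) = -28$)
$A = -50$ ($A = - 5 \left(1 + 9\right) = \left(-5\right) 10 = -50$)
$A + D{\left(Q{\left(-3 \right)} \right)} = -50 - 28 = -78$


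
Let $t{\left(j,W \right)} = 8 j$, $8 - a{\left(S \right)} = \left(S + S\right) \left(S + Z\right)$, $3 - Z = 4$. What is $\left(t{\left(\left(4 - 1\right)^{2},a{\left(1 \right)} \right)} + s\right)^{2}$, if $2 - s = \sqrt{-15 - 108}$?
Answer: $\left(74 - i \sqrt{123}\right)^{2} \approx 5353.0 - 1641.4 i$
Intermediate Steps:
$Z = -1$ ($Z = 3 - 4 = -1$)
$a{\left(S \right)} = 8 - 2 S \left(-1 + S\right)$ ($a{\left(S \right)} = 8 - \left(S + S\right) \left(S - 1\right) = 8 - 2 S \left(-1 + S\right)$)
$s = 2 - i \sqrt{123}$ ($s = 2 - \sqrt{-15 - 108} = 2 - \sqrt{-123} = 2 - i \sqrt{123} \approx 2.0 - 11.091 i$)
$\left(t{\left(\left(4 - 1\right)^{2},a{\left(1 \right)} \right)} + s\right)^{2} = \left(8 \left(4 - 1\right)^{2} + \left(2 - i \sqrt{123}\right)\right)^{2} = \left(8 \cdot 3^{2} + \left(2 - i \sqrt{123}\right)\right)^{2} = \left(8 \cdot 9 + \left(2 - i \sqrt{123}\right)\right)^{2} = \left(72 + \left(2 - i \sqrt{123}\right)\right)^{2} = \left(74 - i \sqrt{123}\right)^{2}$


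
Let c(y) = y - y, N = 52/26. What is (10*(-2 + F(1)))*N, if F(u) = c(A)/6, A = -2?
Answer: -40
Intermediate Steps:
N = 2 (N = 52*(1/26) = 2)
c(y) = 0
F(u) = 0 (F(u) = 0/6 = 0*(1/6) = 0)
(10*(-2 + F(1)))*N = (10*(-2 + 0))*2 = (10*(-2))*2 = -20*2 = -40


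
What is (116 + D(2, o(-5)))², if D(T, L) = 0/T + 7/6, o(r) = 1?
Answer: 494209/36 ≈ 13728.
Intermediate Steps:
D(T, L) = 7/6 (D(T, L) = 0 + 7*(⅙) = 0 + 7/6 = 7/6)
(116 + D(2, o(-5)))² = (116 + 7/6)² = (703/6)² = 494209/36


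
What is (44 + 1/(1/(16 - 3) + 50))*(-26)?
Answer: -745082/651 ≈ -1144.5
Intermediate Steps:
(44 + 1/(1/(16 - 3) + 50))*(-26) = (44 + 1/(1/13 + 50))*(-26) = (44 + 1/(651/13))*(-26) = (44 + 13/651)*(-26) = (28657/651)*(-26) = -745082/651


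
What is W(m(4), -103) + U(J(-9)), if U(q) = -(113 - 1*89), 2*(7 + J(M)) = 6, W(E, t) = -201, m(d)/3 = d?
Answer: -225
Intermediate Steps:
m(d) = 3*d
J(M) = -4 (J(M) = -7 + (1/2)*6 = -7 + 3 = -4)
U(q) = -24 (U(q) = -(113 - 89) = -1*24 = -24)
W(m(4), -103) + U(J(-9)) = -201 - 24 = -225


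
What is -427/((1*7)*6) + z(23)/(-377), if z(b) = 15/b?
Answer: -529021/52026 ≈ -10.168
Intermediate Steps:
-427/((1*7)*6) + z(23)/(-377) = -427/((1*7)*6) + (15/23)/(-377) = -427/(7*6) + (15*(1/23))*(-1/377) = -427/42 + (15/23)*(-1/377) = -427*1/42 - 15/8671 = -61/6 - 15/8671 = -529021/52026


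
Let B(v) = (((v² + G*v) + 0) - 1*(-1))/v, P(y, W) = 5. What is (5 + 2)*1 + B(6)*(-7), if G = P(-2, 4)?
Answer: -427/6 ≈ -71.167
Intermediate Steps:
G = 5
B(v) = (1 + v² + 5*v)/v (B(v) = (((v² + 5*v) + 0) - 1*(-1))/v = ((v² + 5*v) + 1)/v = (1 + v² + 5*v)/v)
(5 + 2)*1 + B(6)*(-7) = (5 + 2)*1 + (5 + 6 + 1/6)*(-7) = 7*1 + (5 + 6 + ⅙)*(-7) = 7 + (67/6)*(-7) = 7 - 469/6 = -427/6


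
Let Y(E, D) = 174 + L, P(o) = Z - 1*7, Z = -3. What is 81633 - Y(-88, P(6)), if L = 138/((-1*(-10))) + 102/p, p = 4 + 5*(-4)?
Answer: 3258063/40 ≈ 81452.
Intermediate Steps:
p = -16 (p = 4 - 20 = -16)
P(o) = -10 (P(o) = -3 - 1*7 = -3 - 7 = -10)
L = 297/40 (L = 138/((-1*(-10))) + 102/(-16) = 138/10 + 102*(-1/16) = 138*(⅒) - 51/8 = 69/5 - 51/8 = 297/40 ≈ 7.4250)
Y(E, D) = 7257/40 (Y(E, D) = 174 + 297/40 = 7257/40)
81633 - Y(-88, P(6)) = 81633 - 1*7257/40 = 81633 - 7257/40 = 3258063/40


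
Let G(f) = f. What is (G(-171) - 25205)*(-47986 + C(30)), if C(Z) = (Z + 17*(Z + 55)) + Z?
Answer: 1179501856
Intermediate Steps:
C(Z) = 935 + 19*Z (C(Z) = (Z + 17*(55 + Z)) + Z = (Z + (935 + 17*Z)) + Z = (935 + 18*Z) + Z = 935 + 19*Z)
(G(-171) - 25205)*(-47986 + C(30)) = (-171 - 25205)*(-47986 + (935 + 19*30)) = -25376*(-47986 + (935 + 570)) = -25376*(-47986 + 1505) = -25376*(-46481) = 1179501856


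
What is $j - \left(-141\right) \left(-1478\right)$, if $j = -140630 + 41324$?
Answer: $-307704$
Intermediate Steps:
$j = -99306$
$j - \left(-141\right) \left(-1478\right) = -99306 - \left(-141\right) \left(-1478\right) = -99306 - 208398 = -307704$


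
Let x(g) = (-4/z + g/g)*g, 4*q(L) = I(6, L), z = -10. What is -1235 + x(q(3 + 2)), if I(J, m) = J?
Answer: -12329/10 ≈ -1232.9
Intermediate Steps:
q(L) = 3/2 (q(L) = (1/4)*6 = 3/2)
x(g) = 7*g/5 (x(g) = (-4/(-10) + g/g)*g = (-4*(-1/10) + 1)*g = (2/5 + 1)*g = 7*g/5)
-1235 + x(q(3 + 2)) = -1235 + (7/5)*(3/2) = -1235 + 21/10 = -12329/10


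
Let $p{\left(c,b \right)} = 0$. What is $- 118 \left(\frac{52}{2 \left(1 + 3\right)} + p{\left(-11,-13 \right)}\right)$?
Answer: $-767$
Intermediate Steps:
$- 118 \left(\frac{52}{2 \left(1 + 3\right)} + p{\left(-11,-13 \right)}\right) = - 118 \left(\frac{52}{2 \left(1 + 3\right)} + 0\right) = - 118 \left(\frac{52}{2 \cdot 4} + 0\right) = - 118 \left(\frac{52}{8} + 0\right) = - 118 \left(52 \cdot \frac{1}{8} + 0\right) = - 118 \left(\frac{13}{2} + 0\right) = \left(-118\right) \frac{13}{2} = -767$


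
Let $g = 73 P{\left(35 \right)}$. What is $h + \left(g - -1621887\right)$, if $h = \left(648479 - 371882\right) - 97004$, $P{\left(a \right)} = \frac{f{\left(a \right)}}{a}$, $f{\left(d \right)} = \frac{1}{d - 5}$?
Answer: $\frac{1891554073}{1050} \approx 1.8015 \cdot 10^{6}$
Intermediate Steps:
$f{\left(d \right)} = \frac{1}{-5 + d}$
$P{\left(a \right)} = \frac{1}{a \left(-5 + a\right)}$ ($P{\left(a \right)} = \frac{1}{\left(-5 + a\right) a} = \frac{1}{a \left(-5 + a\right)}$)
$g = \frac{73}{1050}$ ($g = 73 \frac{1}{35 \left(-5 + 35\right)} = 73 \frac{1}{35 \cdot 30} = 73 \cdot \frac{1}{35} \cdot \frac{1}{30} = 73 \cdot \frac{1}{1050} = \frac{73}{1050} \approx 0.069524$)
$h = 179593$ ($h = 276597 - 97004 = 179593$)
$h + \left(g - -1621887\right) = 179593 + \left(\frac{73}{1050} - -1621887\right) = 179593 + \left(\frac{73}{1050} + 1621887\right) = 179593 + \frac{1702981423}{1050} = \frac{1891554073}{1050}$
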